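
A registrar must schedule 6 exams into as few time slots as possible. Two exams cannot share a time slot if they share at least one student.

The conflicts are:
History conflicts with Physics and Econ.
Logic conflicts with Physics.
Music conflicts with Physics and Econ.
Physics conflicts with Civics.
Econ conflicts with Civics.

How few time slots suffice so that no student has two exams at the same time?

2

History and Physics conflict, so at least 2 time slots are needed.
2 time slots suffice: History=2, Logic=2, Music=2, Physics=1, Econ=1, Civics=2. Every pair that conflicts lands in different time slots.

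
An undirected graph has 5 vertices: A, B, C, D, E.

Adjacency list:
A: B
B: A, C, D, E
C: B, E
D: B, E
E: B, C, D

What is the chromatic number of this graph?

B, C, E are mutually adjacent, so at least 3 colors are needed.
A valid assignment using 3 colors: A=2, B=1, C=3, D=3, E=2. Every edge joins two different colors.

3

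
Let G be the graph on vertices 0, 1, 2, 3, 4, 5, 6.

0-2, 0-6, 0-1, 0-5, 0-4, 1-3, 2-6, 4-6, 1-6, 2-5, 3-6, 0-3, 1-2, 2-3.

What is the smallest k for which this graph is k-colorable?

5

0, 1, 2, 3, 6 are mutually adjacent (a clique of size 5), so at least 5 colors are needed.
5 colors suffice: 0=red, 1=yellow, 2=green, 3=purple, 4=green, 5=blue, 6=blue. No two adjacent vertices share a color.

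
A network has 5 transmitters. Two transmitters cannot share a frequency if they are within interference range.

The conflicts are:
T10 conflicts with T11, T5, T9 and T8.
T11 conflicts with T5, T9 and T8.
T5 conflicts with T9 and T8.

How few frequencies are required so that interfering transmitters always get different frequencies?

T10, T11, T5, T8 pairwise conflict, so at least 4 frequencies are needed.
A valid assignment using 4 frequencies: T10=3, T11=1, T5=2, T9=4, T8=4. Each listed conflict is separated.

4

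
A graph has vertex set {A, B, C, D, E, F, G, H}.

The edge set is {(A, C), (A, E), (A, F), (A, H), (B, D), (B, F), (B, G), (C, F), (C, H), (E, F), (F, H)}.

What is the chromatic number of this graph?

4

A, C, F, H form a clique, so at least 4 colors are needed.
4 colors suffice: A=2, B=2, C=4, D=1, E=3, F=1, G=1, H=3. No two adjacent vertices share a color.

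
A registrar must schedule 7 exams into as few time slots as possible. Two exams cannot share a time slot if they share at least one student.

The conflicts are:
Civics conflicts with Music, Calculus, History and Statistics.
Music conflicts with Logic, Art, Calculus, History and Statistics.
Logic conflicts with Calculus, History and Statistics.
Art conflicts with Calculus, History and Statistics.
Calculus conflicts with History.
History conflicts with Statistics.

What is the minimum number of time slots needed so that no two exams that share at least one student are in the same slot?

Music, Art, History, Statistics pairwise conflict, so at least 4 time slots are needed.
4 time slots suffice: Civics=4, Music=2, Logic=4, Art=4, Calculus=3, History=1, Statistics=3. Each listed conflict is separated.

4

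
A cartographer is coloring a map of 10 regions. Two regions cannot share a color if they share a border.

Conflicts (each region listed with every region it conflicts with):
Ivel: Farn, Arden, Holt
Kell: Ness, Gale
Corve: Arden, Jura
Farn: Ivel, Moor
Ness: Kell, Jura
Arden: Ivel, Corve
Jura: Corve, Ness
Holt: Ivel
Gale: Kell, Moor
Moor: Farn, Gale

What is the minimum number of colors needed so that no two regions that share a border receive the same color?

The cycle Kell-Ness-Jura-Corve-Arden-Ivel-Farn-Moor-Gale-Kell has odd length 9, so it cannot be 2-colored; at least 3 colors are needed.
3 colors suffice: color 1 → {Ivel, Kell, Jura, Moor}; color 2 → {Farn, Ness, Arden, Holt, Gale}; color 3 → {Corve}. Every pair that conflicts lands in different colors.

3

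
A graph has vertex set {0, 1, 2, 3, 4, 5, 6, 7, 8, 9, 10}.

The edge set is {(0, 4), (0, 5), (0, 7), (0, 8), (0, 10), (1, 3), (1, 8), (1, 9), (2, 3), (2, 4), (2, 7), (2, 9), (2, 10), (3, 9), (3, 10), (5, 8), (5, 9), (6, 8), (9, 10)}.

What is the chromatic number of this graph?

2, 3, 9, 10 are mutually adjacent (a clique of size 4), so at least 4 colors are needed.
4 colors suffice: color a → {0, 6, 9}; color b → {2, 8}; color c → {3, 4, 5, 7}; color d → {1, 10}. No two adjacent vertices share a color.

4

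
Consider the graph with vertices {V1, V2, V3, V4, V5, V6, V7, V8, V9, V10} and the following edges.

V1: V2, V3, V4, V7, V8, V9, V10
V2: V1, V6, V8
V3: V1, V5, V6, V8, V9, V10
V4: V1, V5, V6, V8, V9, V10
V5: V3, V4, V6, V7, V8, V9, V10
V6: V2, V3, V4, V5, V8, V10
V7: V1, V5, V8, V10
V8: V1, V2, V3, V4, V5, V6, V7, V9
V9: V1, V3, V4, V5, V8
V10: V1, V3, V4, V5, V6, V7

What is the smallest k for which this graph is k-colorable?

V1, V3, V8, V9 are pairwise adjacent (a clique of size 4), so at least 4 colors are needed.
4 colors suffice: color 1 → {V8, V10}; color 2 → {V1, V5}; color 3 → {V2, V3, V4, V7}; color 4 → {V6, V9}. Every edge joins two different colors.

4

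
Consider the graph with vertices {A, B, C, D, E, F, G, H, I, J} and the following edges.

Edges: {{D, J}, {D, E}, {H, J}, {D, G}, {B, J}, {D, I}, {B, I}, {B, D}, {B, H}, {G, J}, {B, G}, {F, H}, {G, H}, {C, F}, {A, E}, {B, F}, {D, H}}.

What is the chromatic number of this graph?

5

B, D, G, H, J are mutually adjacent (a clique of size 5), so at least 5 colors are needed.
5 colors suffice: color 1 → {A, D, F}; color 2 → {B, C, E}; color 3 → {H, I}; color 4 → {G}; color 5 → {J}. Each edge has distinct colors on its endpoints.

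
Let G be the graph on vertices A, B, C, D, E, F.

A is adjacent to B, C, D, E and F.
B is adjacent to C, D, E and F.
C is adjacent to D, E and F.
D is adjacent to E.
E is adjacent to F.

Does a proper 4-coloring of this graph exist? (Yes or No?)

No

A, B, C, E, F form a clique, so at least 5 colors are needed.
So 4 colors are not enough.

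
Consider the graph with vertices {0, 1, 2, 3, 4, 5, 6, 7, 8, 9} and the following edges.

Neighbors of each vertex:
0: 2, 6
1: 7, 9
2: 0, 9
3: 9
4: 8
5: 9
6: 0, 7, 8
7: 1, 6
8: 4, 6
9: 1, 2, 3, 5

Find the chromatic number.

2

4 and 8 are adjacent, so at least 2 colors are needed.
2 colors suffice: color red → {0, 7, 8, 9}; color blue → {1, 2, 3, 4, 5, 6}. No two adjacent vertices share a color.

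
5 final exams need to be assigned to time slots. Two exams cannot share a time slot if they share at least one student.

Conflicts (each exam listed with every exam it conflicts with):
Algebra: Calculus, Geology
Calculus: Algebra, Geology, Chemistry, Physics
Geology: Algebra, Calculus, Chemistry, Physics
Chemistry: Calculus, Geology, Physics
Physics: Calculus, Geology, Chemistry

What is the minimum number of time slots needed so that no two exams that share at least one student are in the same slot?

Calculus, Geology, Chemistry, Physics all conflict with each other, so at least 4 time slots are needed.
A valid assignment using 4 time slots: Algebra=3, Calculus=2, Geology=1, Chemistry=4, Physics=3. No two conflicting exams share a time slot.

4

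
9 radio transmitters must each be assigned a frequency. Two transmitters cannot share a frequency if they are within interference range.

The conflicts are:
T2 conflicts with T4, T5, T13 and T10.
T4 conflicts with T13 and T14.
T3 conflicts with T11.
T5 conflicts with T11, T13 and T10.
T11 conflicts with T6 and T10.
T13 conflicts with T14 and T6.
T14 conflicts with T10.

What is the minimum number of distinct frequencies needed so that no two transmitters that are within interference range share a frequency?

3

T2, T4, T13 are mutually in conflict, so at least 3 frequencies are needed.
A valid assignment using 3 frequencies: T2=2, T4=3, T3=1, T5=3, T11=2, T13=1, T14=2, T6=3, T10=1. No two conflicting transmitters share a frequency.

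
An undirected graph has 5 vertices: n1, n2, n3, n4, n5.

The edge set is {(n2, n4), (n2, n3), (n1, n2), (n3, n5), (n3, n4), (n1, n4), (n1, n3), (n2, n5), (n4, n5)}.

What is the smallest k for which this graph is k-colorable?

4

n2, n3, n4, n5 are pairwise adjacent (a clique of size 4), so at least 4 colors are needed.
A valid assignment using 4 colors: n1=Y, n2=B, n3=G, n4=R, n5=Y. Every edge joins two different colors.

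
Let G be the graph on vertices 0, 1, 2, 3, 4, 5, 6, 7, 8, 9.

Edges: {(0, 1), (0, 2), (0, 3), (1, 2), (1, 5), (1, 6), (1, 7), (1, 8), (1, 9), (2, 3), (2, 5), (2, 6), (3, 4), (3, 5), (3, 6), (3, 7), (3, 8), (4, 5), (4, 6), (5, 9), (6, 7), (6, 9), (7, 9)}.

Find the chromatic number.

1, 6, 7, 9 are pairwise adjacent (a clique of size 4), so at least 4 colors are needed.
A valid assignment using 4 colors: 0=b, 1=a, 2=c, 3=a, 4=c, 5=b, 6=b, 7=c, 8=b, 9=d. No two adjacent vertices share a color.

4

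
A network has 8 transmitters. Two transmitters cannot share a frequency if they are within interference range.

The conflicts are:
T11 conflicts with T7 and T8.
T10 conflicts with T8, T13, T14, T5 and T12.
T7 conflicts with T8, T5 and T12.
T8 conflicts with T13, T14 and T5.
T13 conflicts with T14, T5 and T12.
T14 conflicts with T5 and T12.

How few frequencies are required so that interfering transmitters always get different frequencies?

T10, T8, T13, T14, T5 are mutually in conflict, so at least 5 frequencies are needed.
Using 5 frequencies: T11=3, T10=3, T7=2, T8=1, T13=5, T14=2, T5=4, T12=1. Every pair that conflicts lands in different frequencies.

5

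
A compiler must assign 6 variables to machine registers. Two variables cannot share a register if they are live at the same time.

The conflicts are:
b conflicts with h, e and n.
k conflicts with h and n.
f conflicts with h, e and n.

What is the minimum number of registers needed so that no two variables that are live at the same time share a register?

f and h conflict, so at least 2 registers are needed.
2 registers suffice: b=1, k=1, f=1, h=2, e=2, n=2. Every pair that conflicts lands in different registers.

2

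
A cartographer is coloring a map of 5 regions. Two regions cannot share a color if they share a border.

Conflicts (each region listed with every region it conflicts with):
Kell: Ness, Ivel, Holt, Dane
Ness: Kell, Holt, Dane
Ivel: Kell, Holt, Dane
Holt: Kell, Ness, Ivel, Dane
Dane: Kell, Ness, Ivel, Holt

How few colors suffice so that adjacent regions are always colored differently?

4

Kell, Ivel, Holt, Dane are mutually in conflict, so at least 4 colors are needed.
A valid assignment using 4 colors: Kell=2, Ness=4, Ivel=4, Holt=3, Dane=1. Each listed conflict is separated.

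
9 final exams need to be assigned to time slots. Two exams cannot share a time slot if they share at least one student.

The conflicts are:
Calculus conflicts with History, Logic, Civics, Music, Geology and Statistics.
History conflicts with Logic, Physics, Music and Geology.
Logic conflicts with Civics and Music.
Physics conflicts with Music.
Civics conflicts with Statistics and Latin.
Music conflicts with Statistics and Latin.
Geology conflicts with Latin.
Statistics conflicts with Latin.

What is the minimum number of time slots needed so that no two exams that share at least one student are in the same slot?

4

Calculus, History, Logic, Music all conflict with each other, so at least 4 time slots are needed.
4 time slots suffice: time slot 1 → {Calculus, Physics, Latin}; time slot 2 → {Civics, Music, Geology}; time slot 3 → {History, Statistics}; time slot 4 → {Logic}. Each listed conflict is separated.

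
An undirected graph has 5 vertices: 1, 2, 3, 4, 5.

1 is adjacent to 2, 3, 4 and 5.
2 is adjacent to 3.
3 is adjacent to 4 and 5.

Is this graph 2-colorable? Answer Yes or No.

No

1, 3, 5 are mutually adjacent, so at least 3 colors are needed.
So 2 colors are not enough.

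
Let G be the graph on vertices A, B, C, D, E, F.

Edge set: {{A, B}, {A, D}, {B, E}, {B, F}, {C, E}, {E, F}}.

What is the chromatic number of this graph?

3

B, E, F are mutually adjacent, so at least 3 colors are needed.
3 colors suffice: color red → {A, E}; color blue → {B, C, D}; color green → {F}. Each edge has distinct colors on its endpoints.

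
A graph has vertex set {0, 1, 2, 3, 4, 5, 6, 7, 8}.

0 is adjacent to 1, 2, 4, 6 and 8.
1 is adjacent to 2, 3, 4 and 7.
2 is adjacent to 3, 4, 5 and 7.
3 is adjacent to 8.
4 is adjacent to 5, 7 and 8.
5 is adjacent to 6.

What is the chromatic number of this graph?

1, 2, 4, 7 form a clique, so at least 4 colors are needed.
4 colors suffice: color a → {2, 6, 8}; color b → {3, 4}; color c → {1, 5}; color d → {0, 7}. Every edge joins two different colors.

4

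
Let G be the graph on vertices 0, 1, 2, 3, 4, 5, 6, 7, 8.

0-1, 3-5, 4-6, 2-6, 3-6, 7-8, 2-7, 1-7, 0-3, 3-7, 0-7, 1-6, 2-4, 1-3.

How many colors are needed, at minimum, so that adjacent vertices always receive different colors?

4

0, 1, 3, 7 are mutually adjacent (a clique of size 4), so at least 4 colors are needed.
4 colors suffice: color red → {5, 6, 7}; color blue → {2, 3, 8}; color green → {1, 4}; color yellow → {0}. No two adjacent vertices share a color.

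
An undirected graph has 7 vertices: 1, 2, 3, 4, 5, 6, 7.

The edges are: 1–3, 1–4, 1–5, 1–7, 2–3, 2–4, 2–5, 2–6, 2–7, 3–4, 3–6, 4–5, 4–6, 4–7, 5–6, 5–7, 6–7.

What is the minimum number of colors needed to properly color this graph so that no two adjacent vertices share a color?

2, 4, 5, 6, 7 are pairwise adjacent (a clique of size 5), so at least 5 colors are needed.
5 colors suffice: 1=b, 2=b, 3=c, 4=a, 5=c, 6=e, 7=d. Each edge has distinct colors on its endpoints.

5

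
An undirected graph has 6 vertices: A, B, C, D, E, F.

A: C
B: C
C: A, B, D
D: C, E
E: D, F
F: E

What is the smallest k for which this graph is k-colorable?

D and E are adjacent, so at least 2 colors are needed.
One proper 2-coloring: A=blue, B=blue, C=red, D=blue, E=red, F=blue. No two adjacent vertices share a color.

2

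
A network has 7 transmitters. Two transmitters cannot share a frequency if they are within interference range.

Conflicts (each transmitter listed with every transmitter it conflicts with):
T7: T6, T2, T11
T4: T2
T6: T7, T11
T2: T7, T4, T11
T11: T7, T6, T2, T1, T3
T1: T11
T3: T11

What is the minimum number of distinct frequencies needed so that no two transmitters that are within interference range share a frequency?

T7, T6, T11 are mutually in conflict, so at least 3 frequencies are needed.
3 frequencies suffice: frequency 1 → {T4, T11}; frequency 2 → {T7, T1, T3}; frequency 3 → {T6, T2}. Every pair that conflicts lands in different frequencies.

3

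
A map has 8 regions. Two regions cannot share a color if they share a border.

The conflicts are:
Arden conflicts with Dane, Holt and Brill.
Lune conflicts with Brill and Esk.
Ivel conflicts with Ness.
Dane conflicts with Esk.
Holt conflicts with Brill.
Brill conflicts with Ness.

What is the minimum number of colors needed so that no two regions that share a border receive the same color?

3

Arden, Holt, Brill are mutually in conflict, so at least 3 colors are needed.
3 colors suffice: color 1 → {Ivel, Dane, Brill}; color 2 → {Arden, Lune, Ness}; color 3 → {Holt, Esk}. Each listed conflict is separated.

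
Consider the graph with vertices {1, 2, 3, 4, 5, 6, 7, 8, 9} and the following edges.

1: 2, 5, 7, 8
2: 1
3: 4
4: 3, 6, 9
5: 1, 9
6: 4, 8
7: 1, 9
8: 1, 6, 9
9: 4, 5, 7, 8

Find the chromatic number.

2

4 and 6 are adjacent, so at least 2 colors are needed.
One proper 2-coloring: 1=a, 2=b, 3=a, 4=b, 5=b, 6=a, 7=b, 8=b, 9=a. Every edge joins two different colors.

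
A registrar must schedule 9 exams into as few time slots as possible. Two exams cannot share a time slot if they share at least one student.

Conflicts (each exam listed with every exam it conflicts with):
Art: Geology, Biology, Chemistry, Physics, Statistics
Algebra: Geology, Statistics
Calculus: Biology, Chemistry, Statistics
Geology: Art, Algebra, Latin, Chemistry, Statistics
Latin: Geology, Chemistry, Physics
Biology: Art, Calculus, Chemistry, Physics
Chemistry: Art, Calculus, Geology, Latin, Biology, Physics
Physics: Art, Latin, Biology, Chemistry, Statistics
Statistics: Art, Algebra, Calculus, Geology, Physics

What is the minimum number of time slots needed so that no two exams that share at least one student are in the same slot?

4

Art, Biology, Chemistry, Physics are mutually in conflict, so at least 4 time slots are needed.
Using 4 time slots: Art=2, Algebra=2, Calculus=2, Geology=3, Latin=2, Biology=4, Chemistry=1, Physics=3, Statistics=1. No two conflicting exams share a time slot.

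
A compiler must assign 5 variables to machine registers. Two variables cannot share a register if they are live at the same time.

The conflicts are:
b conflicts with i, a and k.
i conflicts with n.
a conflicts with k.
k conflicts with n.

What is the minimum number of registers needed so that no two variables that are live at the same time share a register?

3

b, a, k are mutually in conflict, so at least 3 registers are needed.
3 registers suffice: b=1, i=2, a=3, k=2, n=1. No two conflicting variables share a register.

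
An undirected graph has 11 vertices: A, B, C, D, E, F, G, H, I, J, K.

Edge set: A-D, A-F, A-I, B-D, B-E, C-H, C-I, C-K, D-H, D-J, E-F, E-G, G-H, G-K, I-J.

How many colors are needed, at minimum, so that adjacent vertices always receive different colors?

The cycle C-H-D-A-I-C has odd length 5, so it cannot be 2-colored; at least 3 colors are needed.
3 colors suffice: color 1 → {D, E, I, K}; color 2 → {A, B, H, J}; color 3 → {C, F, G}. Every edge joins two different colors.

3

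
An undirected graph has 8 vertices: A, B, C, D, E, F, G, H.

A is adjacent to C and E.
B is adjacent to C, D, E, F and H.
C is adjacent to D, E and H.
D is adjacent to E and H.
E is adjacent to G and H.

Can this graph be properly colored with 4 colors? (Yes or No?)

No

B, C, D, E, H are mutually adjacent (a clique of size 5), so at least 5 colors are needed.
So 4 colors are not enough.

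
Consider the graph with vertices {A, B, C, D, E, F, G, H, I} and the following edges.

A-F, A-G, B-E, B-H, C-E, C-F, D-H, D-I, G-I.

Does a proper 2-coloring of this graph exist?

No

The cycle F-C-E-B-H-D-I-G-A-F has odd length 9, so it cannot be 2-colored; at least 3 colors are needed.
So 2 colors are not enough.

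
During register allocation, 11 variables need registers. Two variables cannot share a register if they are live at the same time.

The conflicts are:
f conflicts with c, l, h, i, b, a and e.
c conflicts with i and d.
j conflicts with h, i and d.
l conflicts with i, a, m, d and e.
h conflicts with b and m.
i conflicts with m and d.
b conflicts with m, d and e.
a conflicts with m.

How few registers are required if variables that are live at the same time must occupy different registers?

3

l, i, m are mutually in conflict, so at least 3 registers are needed.
A valid assignment using 3 registers: f=1, c=2, j=2, l=2, h=3, i=3, b=2, a=3, m=1, d=1, e=3. Each listed conflict is separated.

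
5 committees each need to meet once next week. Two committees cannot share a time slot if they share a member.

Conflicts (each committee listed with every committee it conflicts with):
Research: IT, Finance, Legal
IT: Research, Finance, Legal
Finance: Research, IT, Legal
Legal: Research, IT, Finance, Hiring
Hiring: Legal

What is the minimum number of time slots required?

4

Research, IT, Finance, Legal pairwise conflict, so at least 4 time slots are needed.
4 time slots suffice: time slot 1 → {Legal}; time slot 2 → {Finance, Hiring}; time slot 3 → {Research}; time slot 4 → {IT}. No two conflicting committees share a time slot.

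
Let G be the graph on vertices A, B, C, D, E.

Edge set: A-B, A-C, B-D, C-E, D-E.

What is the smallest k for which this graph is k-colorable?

3

The cycle E-C-A-B-D-E has odd length 5, so it cannot be 2-colored; at least 3 colors are needed.
One proper 3-coloring: A=1, B=2, C=2, D=1, E=3. Each edge has distinct colors on its endpoints.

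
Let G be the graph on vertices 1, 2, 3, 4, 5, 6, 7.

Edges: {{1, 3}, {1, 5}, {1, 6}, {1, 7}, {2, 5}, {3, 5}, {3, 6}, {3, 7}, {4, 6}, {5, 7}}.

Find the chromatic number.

4

1, 3, 5, 7 are pairwise adjacent (a clique of size 4), so at least 4 colors are needed.
4 colors suffice: color a → {1, 2, 4}; color b → {3}; color c → {5, 6}; color d → {7}. Each edge has distinct colors on its endpoints.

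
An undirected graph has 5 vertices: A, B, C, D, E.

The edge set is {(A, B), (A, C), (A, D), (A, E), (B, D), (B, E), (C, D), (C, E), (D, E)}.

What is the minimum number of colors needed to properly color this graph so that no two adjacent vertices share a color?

4

A, B, D, E are pairwise adjacent (a clique of size 4), so at least 4 colors are needed.
4 colors suffice: color 1 → {A}; color 2 → {E}; color 3 → {D}; color 4 → {B, C}. Each edge has distinct colors on its endpoints.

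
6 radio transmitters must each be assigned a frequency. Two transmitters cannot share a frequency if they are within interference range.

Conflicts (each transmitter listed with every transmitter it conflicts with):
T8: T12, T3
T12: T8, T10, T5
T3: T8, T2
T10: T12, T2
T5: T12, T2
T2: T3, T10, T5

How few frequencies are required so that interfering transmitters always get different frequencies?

The cycle T12-T5-T2-T3-T8-T12 has odd length 5, so it cannot be 2-colored; at least 3 frequencies are needed.
A valid assignment using 3 frequencies: T8=3, T12=1, T3=2, T10=2, T5=2, T2=1. No two conflicting transmitters share a frequency.

3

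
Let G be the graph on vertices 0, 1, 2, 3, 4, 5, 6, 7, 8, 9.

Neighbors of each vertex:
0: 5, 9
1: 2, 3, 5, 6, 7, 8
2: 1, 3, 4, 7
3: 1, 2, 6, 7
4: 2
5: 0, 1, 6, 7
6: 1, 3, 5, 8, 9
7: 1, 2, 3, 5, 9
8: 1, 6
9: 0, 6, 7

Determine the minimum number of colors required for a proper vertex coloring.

1, 2, 3, 7 form a clique, so at least 4 colors are needed.
4 colors suffice: 0=b, 1=a, 2=d, 3=c, 4=a, 5=c, 6=b, 7=b, 8=c, 9=a. Each edge has distinct colors on its endpoints.

4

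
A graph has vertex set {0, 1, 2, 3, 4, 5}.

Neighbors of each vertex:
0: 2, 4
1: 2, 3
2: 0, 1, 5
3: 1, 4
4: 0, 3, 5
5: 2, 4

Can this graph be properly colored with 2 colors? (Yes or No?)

No

The cycle 1-2-0-4-3-1 has odd length 5, so it cannot be 2-colored; at least 3 colors are needed.
So 2 colors are not enough.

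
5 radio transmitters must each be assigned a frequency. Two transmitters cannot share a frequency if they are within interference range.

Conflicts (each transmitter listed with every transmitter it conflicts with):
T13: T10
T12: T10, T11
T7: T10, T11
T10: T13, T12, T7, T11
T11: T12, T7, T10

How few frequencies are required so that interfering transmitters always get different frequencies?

T12, T10, T11 all conflict with each other, so at least 3 frequencies are needed.
3 frequencies suffice: frequency 1 → {T10}; frequency 2 → {T13, T11}; frequency 3 → {T12, T7}. Each listed conflict is separated.

3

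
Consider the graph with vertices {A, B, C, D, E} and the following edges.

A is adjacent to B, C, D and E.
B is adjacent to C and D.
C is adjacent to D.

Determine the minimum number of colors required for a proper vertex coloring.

4

A, B, C, D form a clique, so at least 4 colors are needed.
4 colors suffice: color 1 → {A}; color 2 → {B, E}; color 3 → {D}; color 4 → {C}. Every edge joins two different colors.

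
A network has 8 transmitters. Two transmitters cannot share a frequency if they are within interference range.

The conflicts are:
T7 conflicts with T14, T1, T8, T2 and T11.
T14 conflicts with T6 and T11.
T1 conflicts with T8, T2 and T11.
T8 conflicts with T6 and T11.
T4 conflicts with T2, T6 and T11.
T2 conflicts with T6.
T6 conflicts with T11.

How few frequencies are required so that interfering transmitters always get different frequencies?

4

T7, T1, T8, T11 are mutually in conflict, so at least 4 frequencies are needed.
4 frequencies suffice: frequency 1 → {T2, T11}; frequency 2 → {T7, T6}; frequency 3 → {T14, T8, T4}; frequency 4 → {T1}. Each listed conflict is separated.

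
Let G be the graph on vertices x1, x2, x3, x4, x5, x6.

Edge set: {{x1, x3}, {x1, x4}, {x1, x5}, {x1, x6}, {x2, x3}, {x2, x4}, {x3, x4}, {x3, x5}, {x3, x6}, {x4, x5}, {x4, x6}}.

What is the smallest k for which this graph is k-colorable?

x1, x3, x4, x6 are pairwise adjacent (a clique of size 4), so at least 4 colors are needed.
4 colors suffice: color 1 → {x4}; color 2 → {x3}; color 3 → {x1, x2}; color 4 → {x5, x6}. No two adjacent vertices share a color.

4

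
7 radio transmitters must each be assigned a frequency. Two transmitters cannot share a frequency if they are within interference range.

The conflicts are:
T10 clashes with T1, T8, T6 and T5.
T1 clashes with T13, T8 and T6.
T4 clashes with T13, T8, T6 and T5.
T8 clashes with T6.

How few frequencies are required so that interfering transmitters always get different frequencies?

4

T10, T1, T8, T6 all conflict with each other, so at least 4 frequencies are needed.
4 frequencies suffice: frequency 1 → {T10, T4}; frequency 2 → {T13, T8, T5}; frequency 3 → {T6}; frequency 4 → {T1}. Each listed conflict is separated.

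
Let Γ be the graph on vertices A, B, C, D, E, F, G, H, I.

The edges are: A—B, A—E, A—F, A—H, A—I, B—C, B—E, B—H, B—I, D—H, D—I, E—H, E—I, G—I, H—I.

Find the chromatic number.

5

A, B, E, H, I are mutually adjacent (a clique of size 5), so at least 5 colors are needed.
A valid assignment using 5 colors: A=3, B=2, C=1, D=2, E=5, F=1, G=2, H=4, I=1. No two adjacent vertices share a color.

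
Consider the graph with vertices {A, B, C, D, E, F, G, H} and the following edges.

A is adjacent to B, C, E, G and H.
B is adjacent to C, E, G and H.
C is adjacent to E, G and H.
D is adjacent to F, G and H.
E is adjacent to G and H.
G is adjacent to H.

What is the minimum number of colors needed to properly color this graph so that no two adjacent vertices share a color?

A, B, C, E, G, H form a clique, so at least 6 colors are needed.
6 colors suffice: color 1 → {F, H}; color 2 → {G}; color 3 → {A, D}; color 4 → {C}; color 5 → {B}; color 6 → {E}. No two adjacent vertices share a color.

6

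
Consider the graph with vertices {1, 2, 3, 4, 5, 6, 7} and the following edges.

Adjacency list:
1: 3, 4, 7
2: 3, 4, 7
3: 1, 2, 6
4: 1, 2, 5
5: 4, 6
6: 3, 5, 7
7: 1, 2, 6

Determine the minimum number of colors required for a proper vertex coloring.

3

The cycle 3-6-5-4-2-3 has odd length 5, so it cannot be 2-colored; at least 3 colors are needed.
A valid assignment using 3 colors: 1=a, 2=a, 3=b, 4=b, 5=c, 6=a, 7=b. No two adjacent vertices share a color.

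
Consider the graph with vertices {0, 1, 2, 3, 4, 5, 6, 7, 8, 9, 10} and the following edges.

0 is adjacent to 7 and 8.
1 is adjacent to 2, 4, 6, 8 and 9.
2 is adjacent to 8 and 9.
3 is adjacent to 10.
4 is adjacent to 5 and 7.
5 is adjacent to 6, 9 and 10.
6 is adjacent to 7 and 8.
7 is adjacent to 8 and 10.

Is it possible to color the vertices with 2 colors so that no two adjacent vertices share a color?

6, 7, 8 form a triangle, so at least 3 colors are needed.
So 2 colors are not enough.

No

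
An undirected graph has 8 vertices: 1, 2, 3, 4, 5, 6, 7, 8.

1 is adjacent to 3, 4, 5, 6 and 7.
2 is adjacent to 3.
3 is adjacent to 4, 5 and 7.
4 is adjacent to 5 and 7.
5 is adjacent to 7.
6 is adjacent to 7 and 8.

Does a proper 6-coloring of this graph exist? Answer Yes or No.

Yes

The chromatic number is 5. 1, 3, 4, 5, 7 are pairwise adjacent (a clique of size 5), so at least 5 colors are needed.
One proper 5-coloring: 1=blue, 2=blue, 3=red, 4=purple, 5=yellow, 6=red, 7=green, 8=blue.
Since 6 ≥ 5, a proper 6-coloring certainly exists.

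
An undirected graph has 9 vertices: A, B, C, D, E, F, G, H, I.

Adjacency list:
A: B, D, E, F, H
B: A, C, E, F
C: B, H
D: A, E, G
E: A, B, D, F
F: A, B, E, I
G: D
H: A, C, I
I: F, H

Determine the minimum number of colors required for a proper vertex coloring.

4

A, B, E, F are mutually adjacent (a clique of size 4), so at least 4 colors are needed.
4 colors suffice: color red → {A, C, G, I}; color blue → {E, H}; color green → {D, F}; color yellow → {B}. Every edge joins two different colors.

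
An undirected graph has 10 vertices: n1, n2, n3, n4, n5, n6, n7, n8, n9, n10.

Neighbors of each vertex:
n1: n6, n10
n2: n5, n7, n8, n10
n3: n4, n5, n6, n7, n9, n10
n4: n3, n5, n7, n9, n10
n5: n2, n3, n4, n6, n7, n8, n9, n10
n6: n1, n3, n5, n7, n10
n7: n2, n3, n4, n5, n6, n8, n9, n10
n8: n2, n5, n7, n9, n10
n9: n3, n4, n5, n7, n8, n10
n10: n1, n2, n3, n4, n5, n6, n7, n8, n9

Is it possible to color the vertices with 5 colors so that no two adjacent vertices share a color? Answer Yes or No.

No

n3, n4, n5, n7, n9, n10 are mutually adjacent (a clique of size 6), so at least 6 colors are needed.
So 5 colors are not enough.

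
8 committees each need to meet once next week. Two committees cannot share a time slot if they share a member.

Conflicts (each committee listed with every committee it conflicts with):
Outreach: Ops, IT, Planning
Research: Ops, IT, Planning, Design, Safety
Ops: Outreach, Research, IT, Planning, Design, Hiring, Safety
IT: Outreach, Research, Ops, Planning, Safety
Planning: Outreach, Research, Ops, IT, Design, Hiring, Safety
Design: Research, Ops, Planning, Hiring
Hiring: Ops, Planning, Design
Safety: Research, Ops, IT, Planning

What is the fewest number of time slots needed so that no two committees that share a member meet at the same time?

Research, Ops, IT, Planning, Safety all conflict with each other, so at least 5 time slots are needed.
5 time slots suffice: Outreach=3, Research=3, Ops=1, IT=4, Planning=2, Design=4, Hiring=3, Safety=5. Each listed conflict is separated.

5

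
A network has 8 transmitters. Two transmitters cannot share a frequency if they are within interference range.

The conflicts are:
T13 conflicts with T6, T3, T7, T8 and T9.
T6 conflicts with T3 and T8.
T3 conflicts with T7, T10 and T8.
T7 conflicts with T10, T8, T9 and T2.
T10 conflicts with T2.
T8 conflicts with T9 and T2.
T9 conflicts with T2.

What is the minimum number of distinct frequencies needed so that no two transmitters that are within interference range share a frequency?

T13, T6, T3, T8 are mutually in conflict, so at least 4 frequencies are needed.
4 frequencies suffice: frequency 1 → {T6, T7}; frequency 2 → {T10, T8}; frequency 3 → {T13, T2}; frequency 4 → {T3, T9}. Each listed conflict is separated.

4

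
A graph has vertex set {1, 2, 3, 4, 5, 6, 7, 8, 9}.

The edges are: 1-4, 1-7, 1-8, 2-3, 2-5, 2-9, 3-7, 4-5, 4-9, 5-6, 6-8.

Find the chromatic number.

The cycle 4-5-6-8-1-4 has odd length 5, so it cannot be 2-colored; at least 3 colors are needed.
3 colors suffice: color red → {1, 2, 6}; color blue → {4, 7, 8}; color green → {3, 5, 9}. Every edge joins two different colors.

3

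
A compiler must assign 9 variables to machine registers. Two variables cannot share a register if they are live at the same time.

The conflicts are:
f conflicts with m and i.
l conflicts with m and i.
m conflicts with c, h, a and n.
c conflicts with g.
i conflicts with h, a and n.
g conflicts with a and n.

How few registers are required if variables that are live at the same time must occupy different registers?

2

c and g conflict, so at least 2 registers are needed.
2 registers suffice: register 1 → {m, i, g}; register 2 → {f, l, c, h, a, n}. No two conflicting variables share a register.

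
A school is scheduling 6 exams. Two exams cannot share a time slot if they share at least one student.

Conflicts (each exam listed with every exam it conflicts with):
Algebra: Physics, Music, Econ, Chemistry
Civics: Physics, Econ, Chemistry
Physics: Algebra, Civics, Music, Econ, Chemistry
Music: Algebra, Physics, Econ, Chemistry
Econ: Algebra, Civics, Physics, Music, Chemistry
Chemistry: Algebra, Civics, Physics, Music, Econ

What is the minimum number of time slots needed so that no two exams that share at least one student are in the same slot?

5

Algebra, Physics, Music, Econ, Chemistry all conflict with each other, so at least 5 time slots are needed.
5 time slots suffice: time slot 1 → {Chemistry}; time slot 2 → {Econ}; time slot 3 → {Physics}; time slot 4 → {Civics, Music}; time slot 5 → {Algebra}. Each listed conflict is separated.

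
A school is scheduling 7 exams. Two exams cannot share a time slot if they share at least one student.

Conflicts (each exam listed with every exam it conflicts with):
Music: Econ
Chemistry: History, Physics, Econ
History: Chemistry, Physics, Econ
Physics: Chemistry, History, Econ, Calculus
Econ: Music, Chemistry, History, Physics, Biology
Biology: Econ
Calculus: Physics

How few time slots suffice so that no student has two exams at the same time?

Chemistry, History, Physics, Econ pairwise conflict, so at least 4 time slots are needed.
A valid assignment using 4 time slots: Music=2, Chemistry=3, History=4, Physics=2, Econ=1, Biology=2, Calculus=1. Each listed conflict is separated.

4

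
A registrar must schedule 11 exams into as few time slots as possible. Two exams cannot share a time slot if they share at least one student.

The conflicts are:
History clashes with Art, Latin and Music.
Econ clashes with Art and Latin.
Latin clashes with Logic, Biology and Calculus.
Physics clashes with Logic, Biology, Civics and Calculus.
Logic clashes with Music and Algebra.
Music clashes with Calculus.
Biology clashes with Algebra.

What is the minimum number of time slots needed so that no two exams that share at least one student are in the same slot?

2

Econ and Art conflict, so at least 2 time slots are needed.
A valid assignment using 2 time slots: History=2, Econ=2, Art=1, Latin=1, Physics=1, Logic=2, Music=1, Biology=2, Civics=2, Calculus=2, Algebra=1. Every pair that conflicts lands in different time slots.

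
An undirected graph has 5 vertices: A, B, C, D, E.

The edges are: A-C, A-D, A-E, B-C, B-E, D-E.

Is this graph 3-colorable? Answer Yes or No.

The chromatic number is 3. A, D, E are mutually adjacent, so at least 3 colors are needed.
A valid assignment using 3 colors: A=2, B=2, C=1, D=3, E=1.
That is already a proper 3-coloring.

Yes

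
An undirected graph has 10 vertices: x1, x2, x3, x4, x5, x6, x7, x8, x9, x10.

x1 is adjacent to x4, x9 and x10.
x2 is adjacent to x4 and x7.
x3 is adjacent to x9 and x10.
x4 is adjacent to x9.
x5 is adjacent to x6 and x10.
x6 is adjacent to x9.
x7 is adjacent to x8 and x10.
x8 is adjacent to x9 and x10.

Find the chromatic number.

3

x1, x4, x9 are pairwise adjacent, so at least 3 colors are needed.
3 colors suffice: color 1 → {x2, x9, x10}; color 2 → {x3, x4, x5, x8}; color 3 → {x1, x6, x7}. No two adjacent vertices share a color.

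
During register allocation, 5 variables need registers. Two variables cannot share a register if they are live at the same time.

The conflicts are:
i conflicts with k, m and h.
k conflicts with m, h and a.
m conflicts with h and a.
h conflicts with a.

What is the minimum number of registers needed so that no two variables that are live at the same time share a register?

4

i, k, m, h all conflict with each other, so at least 4 registers are needed.
4 registers suffice: i=4, k=2, m=3, h=1, a=4. Every pair that conflicts lands in different registers.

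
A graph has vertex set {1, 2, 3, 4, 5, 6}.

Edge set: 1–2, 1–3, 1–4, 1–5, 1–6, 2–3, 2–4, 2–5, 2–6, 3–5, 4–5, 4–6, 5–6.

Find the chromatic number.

1, 2, 4, 5, 6 are mutually adjacent (a clique of size 5), so at least 5 colors are needed.
5 colors suffice: color a → {2}; color b → {1}; color c → {5}; color d → {3, 6}; color e → {4}. No two adjacent vertices share a color.

5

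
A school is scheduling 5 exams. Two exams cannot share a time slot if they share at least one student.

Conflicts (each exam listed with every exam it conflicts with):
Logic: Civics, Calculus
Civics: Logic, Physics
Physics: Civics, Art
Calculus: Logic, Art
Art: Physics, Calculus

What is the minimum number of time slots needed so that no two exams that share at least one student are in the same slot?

The cycle Calculus-Art-Physics-Civics-Logic-Calculus has odd length 5, so it cannot be 2-colored; at least 3 time slots are needed.
A valid assignment using 3 time slots: Logic=2, Civics=3, Physics=1, Calculus=1, Art=2. Each listed conflict is separated.

3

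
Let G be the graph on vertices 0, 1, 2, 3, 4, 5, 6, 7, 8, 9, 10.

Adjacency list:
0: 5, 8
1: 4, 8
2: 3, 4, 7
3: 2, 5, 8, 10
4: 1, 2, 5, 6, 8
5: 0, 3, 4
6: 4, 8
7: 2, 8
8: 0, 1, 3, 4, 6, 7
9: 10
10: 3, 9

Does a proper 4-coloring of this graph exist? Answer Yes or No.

The chromatic number is 3. 1, 4, 8 are pairwise adjacent, so at least 3 colors are needed.
3 colors suffice: 0=blue, 1=green, 2=red, 3=blue, 4=blue, 5=red, 6=green, 7=blue, 8=red, 9=blue, 10=red.
Since 4 ≥ 3, a proper 4-coloring certainly exists.

Yes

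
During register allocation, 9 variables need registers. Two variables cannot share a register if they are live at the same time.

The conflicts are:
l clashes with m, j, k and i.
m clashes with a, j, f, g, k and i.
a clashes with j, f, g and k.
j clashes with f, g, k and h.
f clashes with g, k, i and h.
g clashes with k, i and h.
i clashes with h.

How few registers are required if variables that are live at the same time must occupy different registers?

m, a, j, f, g, k are mutually in conflict, so at least 6 registers are needed.
6 registers suffice: register 1 → {j, i}; register 2 → {m, h}; register 3 → {l, f}; register 4 → {g}; register 5 → {k}; register 6 → {a}. Each listed conflict is separated.

6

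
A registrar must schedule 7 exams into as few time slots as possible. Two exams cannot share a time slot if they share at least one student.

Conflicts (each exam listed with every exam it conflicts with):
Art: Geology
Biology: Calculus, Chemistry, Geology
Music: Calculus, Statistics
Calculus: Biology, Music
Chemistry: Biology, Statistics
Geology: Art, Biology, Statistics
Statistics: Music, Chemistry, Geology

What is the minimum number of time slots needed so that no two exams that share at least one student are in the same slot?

3

The cycle Geology-Biology-Calculus-Music-Statistics-Geology has odd length 5, so it cannot be 2-colored; at least 3 time slots are needed.
Using 3 time slots: Art=1, Biology=1, Music=3, Calculus=2, Chemistry=2, Geology=2, Statistics=1. Every pair that conflicts lands in different time slots.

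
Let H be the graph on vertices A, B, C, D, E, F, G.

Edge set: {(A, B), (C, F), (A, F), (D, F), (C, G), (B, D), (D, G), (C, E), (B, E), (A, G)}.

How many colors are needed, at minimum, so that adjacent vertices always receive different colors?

3

The cycle D-G-C-E-B-D has odd length 5, so it cannot be 2-colored; at least 3 colors are needed.
3 colors suffice: A=red, B=blue, C=red, D=red, E=green, F=blue, G=blue. Each edge has distinct colors on its endpoints.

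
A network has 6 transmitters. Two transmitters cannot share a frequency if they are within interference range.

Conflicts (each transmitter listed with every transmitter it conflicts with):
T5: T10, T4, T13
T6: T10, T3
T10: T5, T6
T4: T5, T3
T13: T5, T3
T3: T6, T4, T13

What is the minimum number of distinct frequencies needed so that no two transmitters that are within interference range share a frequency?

3

The cycle T6-T3-T13-T5-T10-T6 has odd length 5, so it cannot be 2-colored; at least 3 frequencies are needed.
Using 3 frequencies: T5=1, T6=3, T10=2, T4=2, T13=2, T3=1. Each listed conflict is separated.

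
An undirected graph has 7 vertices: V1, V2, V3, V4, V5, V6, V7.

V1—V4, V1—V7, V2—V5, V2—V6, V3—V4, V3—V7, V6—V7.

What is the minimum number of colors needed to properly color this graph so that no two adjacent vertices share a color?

2

V2 and V5 are adjacent, so at least 2 colors are needed.
One proper 2-coloring: V1=2, V2=1, V3=2, V4=1, V5=2, V6=2, V7=1. Every edge joins two different colors.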